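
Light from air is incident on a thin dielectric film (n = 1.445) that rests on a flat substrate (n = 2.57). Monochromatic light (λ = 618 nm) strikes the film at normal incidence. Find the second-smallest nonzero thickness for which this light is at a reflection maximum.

Ray reflecting at the top interface goes from n = 1.0 toward n = 1.445: a half-wave phase shift.
Ray reflecting at the bottom interface goes from n = 1.445 toward n = 2.57: a half-wave phase shift.
Zero or two π shifts → no net half-wave offset.
For strong reflection here: 2 n t = m λ.
The second-smallest nonzero thickness corresponds to m = 2: t = m λ / (2 n) = 2.00 × 618 / (2 × 1.445) = 428 nm.

428 nm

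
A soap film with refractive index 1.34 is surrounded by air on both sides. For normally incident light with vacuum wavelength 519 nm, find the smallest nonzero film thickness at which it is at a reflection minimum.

194 nm

At the upper boundary (n = 1.0 to n = 1.34) the reflected ray undergoes a half-wave phase shift.
Bottom surface (1.34 → 1.0): reflection off a lower-index medium gives no phase shift.
Net: one phase inversion between the two reflected rays.
For minimum reflection here: 2 n t = m λ.
Minimum nonzero at m = 1: t = λ / (2 n) = 519 / (2 × 1.34) = 194 nm.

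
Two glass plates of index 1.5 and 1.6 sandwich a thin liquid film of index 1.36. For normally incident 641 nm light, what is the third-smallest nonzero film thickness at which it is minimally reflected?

At the upper boundary (n = 1.5 to n = 1.36) the reflected ray undergoes no phase shift.
Ray reflecting at the bottom interface goes from n = 1.36 toward n = 1.6: a half-wave phase shift.
Exactly one π shift → a net half-wave offset.
With one net inversion, destructive interference in reflection requires 2 n t = m λ.
The third-smallest nonzero thickness corresponds to m = 3: t = m λ / (2 n) = 3.00 × 641 / (2 × 1.36) = 707 nm.

707 nm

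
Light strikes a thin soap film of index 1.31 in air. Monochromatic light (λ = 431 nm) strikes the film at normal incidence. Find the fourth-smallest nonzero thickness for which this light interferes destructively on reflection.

658 nm

At the upper boundary (n = 1.0 to n = 1.31) the reflected ray undergoes a half-wave phase shift.
Bottom surface (1.31 → 1.0): reflection off a lower-index medium gives no phase shift.
Exactly one π shift → a net half-wave offset.
For weak reflection here: 2 n t = m λ.
The fourth-smallest nonzero thickness corresponds to m = 4: t = m λ / (2 n) = 4.00 × 431 / (2 × 1.31) = 658 nm.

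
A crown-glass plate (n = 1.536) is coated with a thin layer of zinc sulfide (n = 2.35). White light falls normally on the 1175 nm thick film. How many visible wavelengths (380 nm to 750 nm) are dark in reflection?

Top surface (1.0 → 2.35): reflection off a higher-index medium gives a half-wave phase shift.
At the lower boundary (n = 2.35 to n = 1.536) the reflected ray undergoes no phase shift.
Net: one phase inversion between the two reflected rays.
With one net inversion, destructive interference in reflection requires 2 n t = m λ.
λ = 2 n t / m = 5523 / m nm.
m=7: 789 nm (IR); m=8: 690 nm (visible); m=9: 614 nm (visible); m=10: 552 nm (visible); m=11: 502 nm (visible); m=12: 460 nm (visible); m=13: 425 nm (visible); m=14: 394 nm (visible); m=15: 368 nm (UV).

7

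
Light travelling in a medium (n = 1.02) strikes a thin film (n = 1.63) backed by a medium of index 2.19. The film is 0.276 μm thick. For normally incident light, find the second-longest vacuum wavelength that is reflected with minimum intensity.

600 nm

Ray reflecting at the top interface goes from n = 1.02 toward n = 1.63: a half-wave phase shift.
Ray reflecting at the bottom interface goes from n = 1.63 toward n = 2.19: a half-wave phase shift.
The two reflections carry the same phase change, so no net offset.
With no net inversion, destructive interference in reflection requires 2 n t = (m + ½) λ.
λ = 2 n t / (m + ½). The second-longest wavelength is m = 1: λ = 2 × 1.63 × 276 / 1.50 = 600 nm.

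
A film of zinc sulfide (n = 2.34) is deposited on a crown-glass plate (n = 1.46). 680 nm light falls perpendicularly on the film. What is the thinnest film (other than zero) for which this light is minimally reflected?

145 nm

Top surface (1.0 → 2.34): reflection off a higher-index medium gives a half-wave phase shift.
Bottom surface (2.34 → 1.46): reflection off a lower-index medium gives no phase shift.
The two reflections differ by half a wavelength.
For dark reflection here: 2 n t = m λ.
Minimum nonzero at m = 1: t = λ / (2 n) = 680 / (2 × 2.34) = 145 nm.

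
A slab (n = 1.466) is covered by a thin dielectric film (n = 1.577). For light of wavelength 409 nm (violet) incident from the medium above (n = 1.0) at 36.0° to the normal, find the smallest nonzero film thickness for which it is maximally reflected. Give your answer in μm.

Ray reflecting at the top interface goes from n = 1.0 toward n = 1.577: a half-wave phase shift.
At the lower boundary (n = 1.577 to n = 1.466) the reflected ray undergoes no phase shift.
The two reflections differ by half a wavelength.
With one net inversion, constructive interference in reflection requires 2 n t cos θ_r = (m + ½) λ.
Snell's law: 1.0 sin 36.0° = 1.577 sin θ_r → sin θ_r = 0.373, cos θ_r = 0.928.
Minimum at m = 0: t = λ / (4 n cos θ_r) = 409 / (4 × 1.577 × 0.928) = 69.9 nm.

0.0699 μm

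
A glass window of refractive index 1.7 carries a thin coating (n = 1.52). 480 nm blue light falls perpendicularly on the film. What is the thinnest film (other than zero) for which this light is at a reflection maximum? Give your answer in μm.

0.158 μm

At the upper boundary (n = 1.0 to n = 1.52) the reflected ray undergoes a half-wave phase shift.
Ray reflecting at the bottom interface goes from n = 1.52 toward n = 1.7: a half-wave phase shift.
The two reflections carry the same phase change, so no net offset.
So the condition for constructive reflection is 2 n t = m λ.
Minimum nonzero at m = 1: t = λ / (2 n) = 480 / (2 × 1.52) = 158 nm.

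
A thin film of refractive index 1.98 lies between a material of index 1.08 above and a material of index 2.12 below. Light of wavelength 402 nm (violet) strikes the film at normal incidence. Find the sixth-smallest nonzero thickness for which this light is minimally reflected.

558 nm

Top surface (1.08 → 1.98): reflection off a higher-index medium gives a half-wave phase shift.
Ray reflecting at the bottom interface goes from n = 1.98 toward n = 2.12: a half-wave phase shift.
Net: no relative phase inversion (both shifts match).
With no net inversion, destructive interference in reflection requires 2 n t = (m + ½) λ.
The sixth-smallest nonzero thickness corresponds to m = 5: t = (m + ½) λ / (2 n) = 5.50 × 402 / (2 × 1.98) = 558 nm.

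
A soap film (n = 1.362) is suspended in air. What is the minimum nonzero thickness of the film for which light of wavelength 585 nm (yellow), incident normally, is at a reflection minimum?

215 nm

At the upper boundary (n = 1.0 to n = 1.362) the reflected ray undergoes a half-wave phase shift.
At the lower boundary (n = 1.362 to n = 1.0) the reflected ray undergoes no phase shift.
The two reflections differ by half a wavelength.
So the condition for destructive reflection is 2 n t = m λ.
Minimum nonzero at m = 1: t = λ / (2 n) = 585 / (2 × 1.362) = 215 nm.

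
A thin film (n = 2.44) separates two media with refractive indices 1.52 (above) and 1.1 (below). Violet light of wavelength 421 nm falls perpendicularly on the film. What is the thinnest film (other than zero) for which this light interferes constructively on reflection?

43.1 nm

At the upper boundary (n = 1.52 to n = 2.44) the reflected ray undergoes a half-wave phase shift.
At the lower boundary (n = 2.44 to n = 1.1) the reflected ray undergoes no phase shift.
The two reflections differ by half a wavelength.
For maximum reflection here: 2 n t = (m + ½) λ.
Minimum at m = 0: t = λ / (4 n) = 421 / (4 × 2.44) = 43.1 nm.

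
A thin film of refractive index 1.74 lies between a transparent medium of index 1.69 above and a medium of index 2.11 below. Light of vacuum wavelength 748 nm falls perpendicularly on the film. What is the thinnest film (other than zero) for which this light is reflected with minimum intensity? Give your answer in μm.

Top surface (1.69 → 1.74): reflection off a higher-index medium gives a half-wave phase shift.
Bottom surface (1.74 → 2.11): reflection off a higher-index medium gives a half-wave phase shift.
The two reflections carry the same phase change, so no net offset.
For dark reflection here: 2 n t = (m + ½) λ.
Minimum at m = 0: t = λ / (4 n) = 748 / (4 × 1.74) = 107 nm.

0.107 μm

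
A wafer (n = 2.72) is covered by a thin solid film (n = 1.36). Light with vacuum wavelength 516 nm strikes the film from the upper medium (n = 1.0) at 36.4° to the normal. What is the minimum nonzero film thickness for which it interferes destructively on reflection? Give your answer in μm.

Ray reflecting at the top interface goes from n = 1.0 toward n = 1.36: a half-wave phase shift.
Bottom surface (1.36 → 2.72): reflection off a higher-index medium gives a half-wave phase shift.
The two reflections carry the same phase change, so no net offset.
So the condition for destructive reflection is 2 n t cos θ_r = (m + ½) λ.
Snell's law: 1.0 sin 36.4° = 1.36 sin θ_r → sin θ_r = 0.436, cos θ_r = 0.900.
Minimum at m = 0: t = λ / (4 n cos θ_r) = 516 / (4 × 1.36 × 0.900) = 105 nm.

0.105 μm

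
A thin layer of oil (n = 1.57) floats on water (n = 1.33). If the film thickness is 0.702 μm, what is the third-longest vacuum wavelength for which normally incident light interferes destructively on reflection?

735 nm

Ray reflecting at the top interface goes from n = 1.0 toward n = 1.57: a half-wave phase shift.
Bottom surface (1.57 → 1.33): reflection off a lower-index medium gives no phase shift.
Exactly one π shift → a net half-wave offset.
For dark reflection here: 2 n t = m λ.
λ = 2 n t / m. The third-longest wavelength is m = 3: λ = 2 × 1.57 × 702 / 3.00 = 735 nm.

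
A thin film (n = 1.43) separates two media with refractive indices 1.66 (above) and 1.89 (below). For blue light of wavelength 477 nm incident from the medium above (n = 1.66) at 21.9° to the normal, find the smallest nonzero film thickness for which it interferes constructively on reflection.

92.5 nm

At the upper boundary (n = 1.66 to n = 1.43) the reflected ray undergoes no phase shift.
Ray reflecting at the bottom interface goes from n = 1.43 toward n = 1.89: a half-wave phase shift.
The two reflections differ by half a wavelength.
With one net inversion, constructive interference in reflection requires 2 n t cos θ_r = (m + ½) λ.
Snell's law: 1.66 sin 21.9° = 1.43 sin θ_r → sin θ_r = 0.433, cos θ_r = 0.901.
Minimum at m = 0: t = λ / (4 n cos θ_r) = 477 / (4 × 1.43 × 0.901) = 92.5 nm.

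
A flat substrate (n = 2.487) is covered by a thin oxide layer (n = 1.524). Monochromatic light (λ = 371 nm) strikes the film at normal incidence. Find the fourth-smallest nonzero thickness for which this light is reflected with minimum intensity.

426 nm

At the upper boundary (n = 1.0 to n = 1.524) the reflected ray undergoes a half-wave phase shift.
Bottom surface (1.524 → 2.487): reflection off a higher-index medium gives a half-wave phase shift.
Zero or two π shifts → no net half-wave offset.
With no net inversion, destructive interference in reflection requires 2 n t = (m + ½) λ.
The fourth-smallest nonzero thickness corresponds to m = 3: t = (m + ½) λ / (2 n) = 3.50 × 371 / (2 × 1.524) = 426 nm.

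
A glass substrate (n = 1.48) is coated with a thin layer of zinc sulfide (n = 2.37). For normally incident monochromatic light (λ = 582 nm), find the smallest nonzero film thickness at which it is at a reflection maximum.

61.4 nm

Top surface (1.0 → 2.37): reflection off a higher-index medium gives a half-wave phase shift.
Ray reflecting at the bottom interface goes from n = 2.37 toward n = 1.48: no phase shift.
Net: one phase inversion between the two reflected rays.
So the condition for constructive reflection is 2 n t = (m + ½) λ.
Minimum at m = 0: t = λ / (4 n) = 582 / (4 × 2.37) = 61.4 nm.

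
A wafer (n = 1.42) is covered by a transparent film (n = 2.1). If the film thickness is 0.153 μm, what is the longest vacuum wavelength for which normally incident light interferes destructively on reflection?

643 nm

At the upper boundary (n = 1.0 to n = 2.1) the reflected ray undergoes a half-wave phase shift.
Ray reflecting at the bottom interface goes from n = 2.1 toward n = 1.42: no phase shift.
The two reflections differ by half a wavelength.
For minimum reflection here: 2 n t = m λ.
λ = 2 n t / m. The longest wavelength is m = 1: λ = 2 × 2.1 × 153 / 1.00 = 643 nm.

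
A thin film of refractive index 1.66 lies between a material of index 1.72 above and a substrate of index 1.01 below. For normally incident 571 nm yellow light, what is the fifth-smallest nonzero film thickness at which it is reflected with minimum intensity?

774 nm

At the upper boundary (n = 1.72 to n = 1.66) the reflected ray undergoes no phase shift.
Bottom surface (1.66 → 1.01): reflection off a lower-index medium gives no phase shift.
Zero or two π shifts → no net half-wave offset.
With no net inversion, destructive interference in reflection requires 2 n t = (m + ½) λ.
The fifth-smallest nonzero thickness corresponds to m = 4: t = (m + ½) λ / (2 n) = 4.50 × 571 / (2 × 1.66) = 774 nm.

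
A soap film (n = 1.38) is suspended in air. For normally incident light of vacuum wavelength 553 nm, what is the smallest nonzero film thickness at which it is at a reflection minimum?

200 nm

Top surface (1.0 → 1.38): reflection off a higher-index medium gives a half-wave phase shift.
Bottom surface (1.38 → 1.0): reflection off a lower-index medium gives no phase shift.
Exactly one π shift → a net half-wave offset.
So the condition for destructive reflection is 2 n t = m λ.
The smallest nonzero thickness corresponds to m = 1: t = m λ / (2 n) = 1.00 × 553 / (2 × 1.38) = 200 nm.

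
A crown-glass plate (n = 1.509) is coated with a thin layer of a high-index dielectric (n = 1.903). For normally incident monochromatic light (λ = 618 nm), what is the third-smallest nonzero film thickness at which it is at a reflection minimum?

At the upper boundary (n = 1.0 to n = 1.903) the reflected ray undergoes a half-wave phase shift.
Bottom surface (1.903 → 1.509): reflection off a lower-index medium gives no phase shift.
Net: one phase inversion between the two reflected rays.
So the condition for destructive reflection is 2 n t = m λ.
The third-smallest nonzero thickness corresponds to m = 3: t = m λ / (2 n) = 3.00 × 618 / (2 × 1.903) = 487 nm.

487 nm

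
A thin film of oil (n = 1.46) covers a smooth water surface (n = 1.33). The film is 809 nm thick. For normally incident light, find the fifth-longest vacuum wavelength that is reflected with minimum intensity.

472 nm

Top surface (1.0 → 1.46): reflection off a higher-index medium gives a half-wave phase shift.
At the lower boundary (n = 1.46 to n = 1.33) the reflected ray undergoes no phase shift.
Exactly one π shift → a net half-wave offset.
With one net inversion, destructive interference in reflection requires 2 n t = m λ.
λ = 2 n t / m. The fifth-longest wavelength is m = 5: λ = 2 × 1.46 × 809 / 5.00 = 472 nm.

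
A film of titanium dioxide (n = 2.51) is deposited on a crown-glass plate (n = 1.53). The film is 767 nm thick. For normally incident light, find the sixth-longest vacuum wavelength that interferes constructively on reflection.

700 nm

At the upper boundary (n = 1.0 to n = 2.51) the reflected ray undergoes a half-wave phase shift.
Ray reflecting at the bottom interface goes from n = 2.51 toward n = 1.53: no phase shift.
The two reflections differ by half a wavelength.
With one net inversion, constructive interference in reflection requires 2 n t = (m + ½) λ.
λ = 2 n t / (m + ½). The sixth-longest wavelength is m = 5: λ = 2 × 2.51 × 767 / 5.50 = 700 nm.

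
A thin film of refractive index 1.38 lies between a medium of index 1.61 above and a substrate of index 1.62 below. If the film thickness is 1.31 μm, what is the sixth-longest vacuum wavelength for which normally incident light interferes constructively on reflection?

657 nm

Top surface (1.61 → 1.38): reflection off a lower-index medium gives no phase shift.
At the lower boundary (n = 1.38 to n = 1.62) the reflected ray undergoes a half-wave phase shift.
Exactly one π shift → a net half-wave offset.
With one net inversion, constructive interference in reflection requires 2 n t = (m + ½) λ.
λ = 2 n t / (m + ½). The sixth-longest wavelength is m = 5: λ = 2 × 1.38 × 1310 / 5.50 = 657 nm.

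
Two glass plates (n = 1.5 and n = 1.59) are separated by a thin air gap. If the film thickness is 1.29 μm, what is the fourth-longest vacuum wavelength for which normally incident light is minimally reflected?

At the upper boundary (n = 1.5 to n = 1.0) the reflected ray undergoes no phase shift.
At the lower boundary (n = 1.0 to n = 1.59) the reflected ray undergoes a half-wave phase shift.
The two reflections differ by half a wavelength.
With one net inversion, destructive interference in reflection requires 2 n t = m λ.
λ = 2 n t / m. The fourth-longest wavelength is m = 4: λ = 2 × 1.0 × 1290 / 4.00 = 645 nm.

645 nm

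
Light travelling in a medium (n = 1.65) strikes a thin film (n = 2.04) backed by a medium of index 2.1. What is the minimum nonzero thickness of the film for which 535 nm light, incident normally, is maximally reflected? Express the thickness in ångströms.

Ray reflecting at the top interface goes from n = 1.65 toward n = 2.04: a half-wave phase shift.
At the lower boundary (n = 2.04 to n = 2.1) the reflected ray undergoes a half-wave phase shift.
Zero or two π shifts → no net half-wave offset.
So the condition for constructive reflection is 2 n t = m λ.
Minimum nonzero at m = 1: t = λ / (2 n) = 535 / (2 × 2.04) = 131 nm.

1311 Å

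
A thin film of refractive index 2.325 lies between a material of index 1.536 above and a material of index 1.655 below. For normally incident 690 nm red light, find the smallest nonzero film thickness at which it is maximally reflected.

At the upper boundary (n = 1.536 to n = 2.325) the reflected ray undergoes a half-wave phase shift.
Bottom surface (2.325 → 1.655): reflection off a lower-index medium gives no phase shift.
Net: one phase inversion between the two reflected rays.
So the condition for constructive reflection is 2 n t = (m + ½) λ.
Minimum at m = 0: t = λ / (4 n) = 690 / (4 × 2.325) = 74.2 nm.

74.2 nm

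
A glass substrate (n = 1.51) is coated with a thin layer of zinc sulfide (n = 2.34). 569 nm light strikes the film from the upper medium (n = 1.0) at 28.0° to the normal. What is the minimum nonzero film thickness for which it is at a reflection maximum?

At the upper boundary (n = 1.0 to n = 2.34) the reflected ray undergoes a half-wave phase shift.
At the lower boundary (n = 2.34 to n = 1.51) the reflected ray undergoes no phase shift.
Exactly one π shift → a net half-wave offset.
So the condition for constructive reflection is 2 n t cos θ_r = (m + ½) λ.
Snell's law: 1.0 sin 28.0° = 2.34 sin θ_r → sin θ_r = 0.201, cos θ_r = 0.980.
Minimum at m = 0: t = λ / (4 n cos θ_r) = 569 / (4 × 2.34 × 0.980) = 62.1 nm.

62.1 nm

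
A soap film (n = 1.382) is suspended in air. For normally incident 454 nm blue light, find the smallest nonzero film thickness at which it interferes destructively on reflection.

Top surface (1.0 → 1.382): reflection off a higher-index medium gives a half-wave phase shift.
Ray reflecting at the bottom interface goes from n = 1.382 toward n = 1.0: no phase shift.
Net: one phase inversion between the two reflected rays.
With one net inversion, destructive interference in reflection requires 2 n t = m λ.
Minimum nonzero at m = 1: t = λ / (2 n) = 454 / (2 × 1.382) = 164 nm.

164 nm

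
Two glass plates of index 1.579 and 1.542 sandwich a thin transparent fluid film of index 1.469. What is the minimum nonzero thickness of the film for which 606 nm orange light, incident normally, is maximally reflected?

Ray reflecting at the top interface goes from n = 1.579 toward n = 1.469: no phase shift.
Bottom surface (1.469 → 1.542): reflection off a higher-index medium gives a half-wave phase shift.
Net: one phase inversion between the two reflected rays.
With one net inversion, constructive interference in reflection requires 2 n t = (m + ½) λ.
Minimum at m = 0: t = λ / (4 n) = 606 / (4 × 1.469) = 103 nm.

103 nm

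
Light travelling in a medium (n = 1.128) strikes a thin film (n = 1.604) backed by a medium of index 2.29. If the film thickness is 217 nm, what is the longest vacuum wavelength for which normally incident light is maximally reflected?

At the upper boundary (n = 1.128 to n = 1.604) the reflected ray undergoes a half-wave phase shift.
At the lower boundary (n = 1.604 to n = 2.29) the reflected ray undergoes a half-wave phase shift.
Zero or two π shifts → no net half-wave offset.
For strong reflection here: 2 n t = m λ.
λ = 2 n t / m. The longest wavelength is m = 1: λ = 2 × 1.604 × 217 / 1.00 = 696 nm.

696 nm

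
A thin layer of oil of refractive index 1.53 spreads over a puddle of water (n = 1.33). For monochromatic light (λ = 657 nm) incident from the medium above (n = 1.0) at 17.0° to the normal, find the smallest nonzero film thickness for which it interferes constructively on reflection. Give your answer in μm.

0.109 μm

Ray reflecting at the top interface goes from n = 1.0 toward n = 1.53: a half-wave phase shift.
Ray reflecting at the bottom interface goes from n = 1.53 toward n = 1.33: no phase shift.
Exactly one π shift → a net half-wave offset.
So the condition for constructive reflection is 2 n t cos θ_r = (m + ½) λ.
Snell's law: 1.0 sin 17.0° = 1.53 sin θ_r → sin θ_r = 0.191, cos θ_r = 0.982.
Minimum at m = 0: t = λ / (4 n cos θ_r) = 657 / (4 × 1.53 × 0.982) = 109 nm.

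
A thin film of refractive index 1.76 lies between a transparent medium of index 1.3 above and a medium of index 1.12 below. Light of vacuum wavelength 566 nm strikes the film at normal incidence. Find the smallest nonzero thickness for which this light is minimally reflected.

At the upper boundary (n = 1.3 to n = 1.76) the reflected ray undergoes a half-wave phase shift.
Bottom surface (1.76 → 1.12): reflection off a lower-index medium gives no phase shift.
Exactly one π shift → a net half-wave offset.
So the condition for destructive reflection is 2 n t = m λ.
The smallest nonzero thickness corresponds to m = 1: t = m λ / (2 n) = 1.00 × 566 / (2 × 1.76) = 161 nm.

161 nm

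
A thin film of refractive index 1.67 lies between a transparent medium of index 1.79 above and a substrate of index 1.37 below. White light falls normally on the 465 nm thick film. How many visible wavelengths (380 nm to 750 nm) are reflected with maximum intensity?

2

Top surface (1.79 → 1.67): reflection off a lower-index medium gives no phase shift.
Ray reflecting at the bottom interface goes from n = 1.67 toward n = 1.37: no phase shift.
Zero or two π shifts → no net half-wave offset.
For bright reflection here: 2 n t = m λ.
λ = 2 n t / m = 1553 / m nm.
m=2: 777 nm (IR); m=3: 518 nm (visible); m=4: 388 nm (visible); m=5: 311 nm (UV).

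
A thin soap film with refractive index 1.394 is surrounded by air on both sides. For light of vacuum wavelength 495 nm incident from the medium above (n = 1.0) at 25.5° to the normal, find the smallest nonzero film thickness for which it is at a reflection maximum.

93.3 nm

Ray reflecting at the top interface goes from n = 1.0 toward n = 1.394: a half-wave phase shift.
Bottom surface (1.394 → 1.0): reflection off a lower-index medium gives no phase shift.
The two reflections differ by half a wavelength.
With one net inversion, constructive interference in reflection requires 2 n t cos θ_r = (m + ½) λ.
Snell's law: 1.0 sin 25.5° = 1.394 sin θ_r → sin θ_r = 0.309, cos θ_r = 0.951.
Minimum at m = 0: t = λ / (4 n cos θ_r) = 495 / (4 × 1.394 × 0.951) = 93.3 nm.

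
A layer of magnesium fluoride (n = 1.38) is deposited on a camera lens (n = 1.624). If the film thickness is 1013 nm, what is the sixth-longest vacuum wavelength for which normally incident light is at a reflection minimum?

Ray reflecting at the top interface goes from n = 1.0 toward n = 1.38: a half-wave phase shift.
At the lower boundary (n = 1.38 to n = 1.624) the reflected ray undergoes a half-wave phase shift.
Net: no relative phase inversion (both shifts match).
With no net inversion, destructive interference in reflection requires 2 n t = (m + ½) λ.
λ = 2 n t / (m + ½). The sixth-longest wavelength is m = 5: λ = 2 × 1.38 × 1013 / 5.50 = 508 nm.

508 nm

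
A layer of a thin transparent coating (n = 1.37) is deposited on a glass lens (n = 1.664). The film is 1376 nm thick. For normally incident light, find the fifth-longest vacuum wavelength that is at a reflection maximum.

754 nm

Ray reflecting at the top interface goes from n = 1.0 toward n = 1.37: a half-wave phase shift.
At the lower boundary (n = 1.37 to n = 1.664) the reflected ray undergoes a half-wave phase shift.
The two reflections carry the same phase change, so no net offset.
For strong reflection here: 2 n t = m λ.
λ = 2 n t / m. The fifth-longest wavelength is m = 5: λ = 2 × 1.37 × 1376 / 5.00 = 754 nm.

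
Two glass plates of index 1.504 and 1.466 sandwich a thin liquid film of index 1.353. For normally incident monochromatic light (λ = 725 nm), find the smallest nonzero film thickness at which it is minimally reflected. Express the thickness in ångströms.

2679 Å

Ray reflecting at the top interface goes from n = 1.504 toward n = 1.353: no phase shift.
Bottom surface (1.353 → 1.466): reflection off a higher-index medium gives a half-wave phase shift.
Net: one phase inversion between the two reflected rays.
With one net inversion, destructive interference in reflection requires 2 n t = m λ.
Minimum nonzero at m = 1: t = λ / (2 n) = 725 / (2 × 1.353) = 268 nm.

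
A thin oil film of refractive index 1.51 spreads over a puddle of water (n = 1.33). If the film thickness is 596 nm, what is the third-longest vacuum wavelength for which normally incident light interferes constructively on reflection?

Ray reflecting at the top interface goes from n = 1.0 toward n = 1.51: a half-wave phase shift.
Bottom surface (1.51 → 1.33): reflection off a lower-index medium gives no phase shift.
Net: one phase inversion between the two reflected rays.
With one net inversion, constructive interference in reflection requires 2 n t = (m + ½) λ.
λ = 2 n t / (m + ½). The third-longest wavelength is m = 2: λ = 2 × 1.51 × 596 / 2.50 = 720 nm.

720 nm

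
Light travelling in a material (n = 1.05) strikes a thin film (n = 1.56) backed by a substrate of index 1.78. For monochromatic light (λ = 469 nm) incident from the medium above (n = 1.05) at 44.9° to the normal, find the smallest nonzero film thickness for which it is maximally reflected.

At the upper boundary (n = 1.05 to n = 1.56) the reflected ray undergoes a half-wave phase shift.
Ray reflecting at the bottom interface goes from n = 1.56 toward n = 1.78: a half-wave phase shift.
Zero or two π shifts → no net half-wave offset.
With no net inversion, constructive interference in reflection requires 2 n t cos θ_r = m λ.
Snell's law: 1.05 sin 44.9° = 1.56 sin θ_r → sin θ_r = 0.475, cos θ_r = 0.880.
Minimum nonzero at m = 1: t = λ / (2 n cos θ_r) = 469 / (2 × 1.56 × 0.880) = 171 nm.

171 nm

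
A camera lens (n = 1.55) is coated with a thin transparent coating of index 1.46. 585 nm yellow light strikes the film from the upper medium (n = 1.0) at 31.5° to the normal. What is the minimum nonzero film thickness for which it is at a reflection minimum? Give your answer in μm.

0.107 μm

Ray reflecting at the top interface goes from n = 1.0 toward n = 1.46: a half-wave phase shift.
Ray reflecting at the bottom interface goes from n = 1.46 toward n = 1.55: a half-wave phase shift.
Net: no relative phase inversion (both shifts match).
For minimum reflection here: 2 n t cos θ_r = (m + ½) λ.
Snell's law: 1.0 sin 31.5° = 1.46 sin θ_r → sin θ_r = 0.358, cos θ_r = 0.934.
Minimum at m = 0: t = λ / (4 n cos θ_r) = 585 / (4 × 1.46 × 0.934) = 107 nm.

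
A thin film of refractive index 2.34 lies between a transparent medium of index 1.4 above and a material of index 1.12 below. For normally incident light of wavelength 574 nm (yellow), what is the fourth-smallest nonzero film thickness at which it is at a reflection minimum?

Ray reflecting at the top interface goes from n = 1.4 toward n = 2.34: a half-wave phase shift.
Ray reflecting at the bottom interface goes from n = 2.34 toward n = 1.12: no phase shift.
The two reflections differ by half a wavelength.
For weak reflection here: 2 n t = m λ.
The fourth-smallest nonzero thickness corresponds to m = 4: t = m λ / (2 n) = 4.00 × 574 / (2 × 2.34) = 491 nm.

491 nm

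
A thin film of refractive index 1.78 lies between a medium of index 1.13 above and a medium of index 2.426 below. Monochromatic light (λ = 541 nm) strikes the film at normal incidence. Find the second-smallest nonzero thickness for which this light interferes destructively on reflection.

Ray reflecting at the top interface goes from n = 1.13 toward n = 1.78: a half-wave phase shift.
At the lower boundary (n = 1.78 to n = 2.426) the reflected ray undergoes a half-wave phase shift.
Net: no relative phase inversion (both shifts match).
For minimum reflection here: 2 n t = (m + ½) λ.
The second-smallest nonzero thickness corresponds to m = 1: t = (m + ½) λ / (2 n) = 1.50 × 541 / (2 × 1.78) = 228 nm.

228 nm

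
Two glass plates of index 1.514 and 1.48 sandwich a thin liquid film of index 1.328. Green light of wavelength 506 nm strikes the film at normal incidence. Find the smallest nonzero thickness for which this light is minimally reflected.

191 nm

At the upper boundary (n = 1.514 to n = 1.328) the reflected ray undergoes no phase shift.
Bottom surface (1.328 → 1.48): reflection off a higher-index medium gives a half-wave phase shift.
Exactly one π shift → a net half-wave offset.
For weak reflection here: 2 n t = m λ.
The smallest nonzero thickness corresponds to m = 1: t = m λ / (2 n) = 1.00 × 506 / (2 × 1.328) = 191 nm.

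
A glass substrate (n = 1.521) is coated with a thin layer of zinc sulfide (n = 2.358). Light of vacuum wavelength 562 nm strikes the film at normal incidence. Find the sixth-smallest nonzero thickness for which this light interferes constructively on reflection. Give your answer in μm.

Top surface (1.0 → 2.358): reflection off a higher-index medium gives a half-wave phase shift.
At the lower boundary (n = 2.358 to n = 1.521) the reflected ray undergoes no phase shift.
Net: one phase inversion between the two reflected rays.
For maximum reflection here: 2 n t = (m + ½) λ.
The sixth-smallest nonzero thickness corresponds to m = 5: t = (m + ½) λ / (2 n) = 5.50 × 562 / (2 × 2.358) = 655 nm.

0.655 μm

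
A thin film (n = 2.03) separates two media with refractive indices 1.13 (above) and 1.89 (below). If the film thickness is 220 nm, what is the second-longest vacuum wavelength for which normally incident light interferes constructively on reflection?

595 nm

Top surface (1.13 → 2.03): reflection off a higher-index medium gives a half-wave phase shift.
Bottom surface (2.03 → 1.89): reflection off a lower-index medium gives no phase shift.
Net: one phase inversion between the two reflected rays.
With one net inversion, constructive interference in reflection requires 2 n t = (m + ½) λ.
λ = 2 n t / (m + ½). The second-longest wavelength is m = 1: λ = 2 × 2.03 × 220 / 1.50 = 595 nm.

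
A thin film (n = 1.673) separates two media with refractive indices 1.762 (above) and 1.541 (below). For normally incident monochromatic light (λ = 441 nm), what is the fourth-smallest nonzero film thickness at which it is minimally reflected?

At the upper boundary (n = 1.762 to n = 1.673) the reflected ray undergoes no phase shift.
At the lower boundary (n = 1.673 to n = 1.541) the reflected ray undergoes no phase shift.
Zero or two π shifts → no net half-wave offset.
So the condition for destructive reflection is 2 n t = (m + ½) λ.
The fourth-smallest nonzero thickness corresponds to m = 3: t = (m + ½) λ / (2 n) = 3.50 × 441 / (2 × 1.673) = 461 nm.

461 nm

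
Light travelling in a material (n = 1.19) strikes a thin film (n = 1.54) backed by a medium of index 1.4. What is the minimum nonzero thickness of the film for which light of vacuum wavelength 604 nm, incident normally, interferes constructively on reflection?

At the upper boundary (n = 1.19 to n = 1.54) the reflected ray undergoes a half-wave phase shift.
Bottom surface (1.54 → 1.4): reflection off a lower-index medium gives no phase shift.
Exactly one π shift → a net half-wave offset.
With one net inversion, constructive interference in reflection requires 2 n t = (m + ½) λ.
Minimum at m = 0: t = λ / (4 n) = 604 / (4 × 1.54) = 98.1 nm.

98.1 nm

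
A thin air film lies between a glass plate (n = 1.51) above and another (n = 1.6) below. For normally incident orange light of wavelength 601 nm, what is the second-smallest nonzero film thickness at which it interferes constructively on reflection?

At the upper boundary (n = 1.51 to n = 1.0) the reflected ray undergoes no phase shift.
Ray reflecting at the bottom interface goes from n = 1.0 toward n = 1.6: a half-wave phase shift.
The two reflections differ by half a wavelength.
For maximum reflection here: 2 n t = (m + ½) λ.
The second-smallest nonzero thickness corresponds to m = 1: t = (m + ½) λ / (2 n) = 1.50 × 601 / (2 × 1.0) = 451 nm.

451 nm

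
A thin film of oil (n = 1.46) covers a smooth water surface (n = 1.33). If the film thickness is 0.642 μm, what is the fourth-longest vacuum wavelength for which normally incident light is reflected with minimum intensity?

Ray reflecting at the top interface goes from n = 1.0 toward n = 1.46: a half-wave phase shift.
Bottom surface (1.46 → 1.33): reflection off a lower-index medium gives no phase shift.
Exactly one π shift → a net half-wave offset.
For dark reflection here: 2 n t = m λ.
λ = 2 n t / m. The fourth-longest wavelength is m = 4: λ = 2 × 1.46 × 642 / 4.00 = 469 nm.

469 nm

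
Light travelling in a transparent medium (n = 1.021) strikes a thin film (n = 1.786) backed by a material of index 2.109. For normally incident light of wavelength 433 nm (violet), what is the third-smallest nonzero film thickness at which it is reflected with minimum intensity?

303 nm

At the upper boundary (n = 1.021 to n = 1.786) the reflected ray undergoes a half-wave phase shift.
At the lower boundary (n = 1.786 to n = 2.109) the reflected ray undergoes a half-wave phase shift.
Zero or two π shifts → no net half-wave offset.
So the condition for destructive reflection is 2 n t = (m + ½) λ.
The third-smallest nonzero thickness corresponds to m = 2: t = (m + ½) λ / (2 n) = 2.50 × 433 / (2 × 1.786) = 303 nm.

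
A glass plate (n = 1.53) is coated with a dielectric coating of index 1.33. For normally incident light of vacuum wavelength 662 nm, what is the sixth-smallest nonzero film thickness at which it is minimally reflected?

At the upper boundary (n = 1.0 to n = 1.33) the reflected ray undergoes a half-wave phase shift.
Ray reflecting at the bottom interface goes from n = 1.33 toward n = 1.53: a half-wave phase shift.
Net: no relative phase inversion (both shifts match).
With no net inversion, destructive interference in reflection requires 2 n t = (m + ½) λ.
The sixth-smallest nonzero thickness corresponds to m = 5: t = (m + ½) λ / (2 n) = 5.50 × 662 / (2 × 1.33) = 1369 nm.

1369 nm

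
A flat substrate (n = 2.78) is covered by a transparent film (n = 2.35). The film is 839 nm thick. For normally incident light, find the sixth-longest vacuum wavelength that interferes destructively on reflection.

717 nm

At the upper boundary (n = 1.0 to n = 2.35) the reflected ray undergoes a half-wave phase shift.
Ray reflecting at the bottom interface goes from n = 2.35 toward n = 2.78: a half-wave phase shift.
The two reflections carry the same phase change, so no net offset.
For weak reflection here: 2 n t = (m + ½) λ.
λ = 2 n t / (m + ½). The sixth-longest wavelength is m = 5: λ = 2 × 2.35 × 839 / 5.50 = 717 nm.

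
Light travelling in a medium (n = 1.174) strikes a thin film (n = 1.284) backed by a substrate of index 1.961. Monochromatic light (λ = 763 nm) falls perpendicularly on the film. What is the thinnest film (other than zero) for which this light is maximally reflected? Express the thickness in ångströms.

2971 Å

Top surface (1.174 → 1.284): reflection off a higher-index medium gives a half-wave phase shift.
At the lower boundary (n = 1.284 to n = 1.961) the reflected ray undergoes a half-wave phase shift.
The two reflections carry the same phase change, so no net offset.
For strong reflection here: 2 n t = m λ.
Minimum nonzero at m = 1: t = λ / (2 n) = 763 / (2 × 1.284) = 297 nm.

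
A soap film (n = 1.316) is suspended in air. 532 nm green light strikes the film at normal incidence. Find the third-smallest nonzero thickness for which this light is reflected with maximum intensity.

At the upper boundary (n = 1.0 to n = 1.316) the reflected ray undergoes a half-wave phase shift.
At the lower boundary (n = 1.316 to n = 1.0) the reflected ray undergoes no phase shift.
Exactly one π shift → a net half-wave offset.
For maximum reflection here: 2 n t = (m + ½) λ.
The third-smallest nonzero thickness corresponds to m = 2: t = (m + ½) λ / (2 n) = 2.50 × 532 / (2 × 1.316) = 505 nm.

505 nm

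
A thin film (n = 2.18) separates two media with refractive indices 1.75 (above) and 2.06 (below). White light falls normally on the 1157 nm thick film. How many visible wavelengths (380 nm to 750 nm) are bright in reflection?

6

At the upper boundary (n = 1.75 to n = 2.18) the reflected ray undergoes a half-wave phase shift.
Bottom surface (2.18 → 2.06): reflection off a lower-index medium gives no phase shift.
Net: one phase inversion between the two reflected rays.
With one net inversion, constructive interference in reflection requires 2 n t = (m + ½) λ.
λ = 2 n t / (m + ½) = 5045 / (m + ½) nm.
m=6: 776 nm (IR); m=7: 673 nm (visible); m=8: 593 nm (visible); m=9: 531 nm (visible); m=10: 480 nm (visible); m=11: 439 nm (visible); m=12: 404 nm (visible); m=13: 374 nm (UV).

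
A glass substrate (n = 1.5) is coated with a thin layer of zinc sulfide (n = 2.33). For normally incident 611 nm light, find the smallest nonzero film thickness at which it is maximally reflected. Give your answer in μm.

0.0656 μm

Ray reflecting at the top interface goes from n = 1.0 toward n = 2.33: a half-wave phase shift.
Ray reflecting at the bottom interface goes from n = 2.33 toward n = 1.5: no phase shift.
Net: one phase inversion between the two reflected rays.
For bright reflection here: 2 n t = (m + ½) λ.
Minimum at m = 0: t = λ / (4 n) = 611 / (4 × 2.33) = 65.6 nm.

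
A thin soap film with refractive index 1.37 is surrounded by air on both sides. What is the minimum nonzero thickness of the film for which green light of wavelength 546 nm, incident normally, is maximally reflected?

Top surface (1.0 → 1.37): reflection off a higher-index medium gives a half-wave phase shift.
Bottom surface (1.37 → 1.0): reflection off a lower-index medium gives no phase shift.
The two reflections differ by half a wavelength.
With one net inversion, constructive interference in reflection requires 2 n t = (m + ½) λ.
Minimum at m = 0: t = λ / (4 n) = 546 / (4 × 1.37) = 99.6 nm.

99.6 nm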